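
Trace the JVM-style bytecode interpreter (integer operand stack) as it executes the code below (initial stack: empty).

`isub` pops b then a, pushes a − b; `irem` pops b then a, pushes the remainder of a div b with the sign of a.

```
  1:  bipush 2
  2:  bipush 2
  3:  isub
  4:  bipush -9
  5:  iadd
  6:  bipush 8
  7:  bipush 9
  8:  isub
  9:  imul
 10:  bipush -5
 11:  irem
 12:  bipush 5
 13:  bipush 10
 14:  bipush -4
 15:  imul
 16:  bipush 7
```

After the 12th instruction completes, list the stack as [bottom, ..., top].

bipush 2   [2]
bipush 2   [2, 2]
isub       [0]
bipush -9  [0, -9]
iadd       [-9]
bipush 8   [-9, 8]
bipush 9   [-9, 8, 9]
isub       [-9, -1]
imul       [9]
bipush -5  [9, -5]
irem       [4]
bipush 5   [4, 5]

[4, 5]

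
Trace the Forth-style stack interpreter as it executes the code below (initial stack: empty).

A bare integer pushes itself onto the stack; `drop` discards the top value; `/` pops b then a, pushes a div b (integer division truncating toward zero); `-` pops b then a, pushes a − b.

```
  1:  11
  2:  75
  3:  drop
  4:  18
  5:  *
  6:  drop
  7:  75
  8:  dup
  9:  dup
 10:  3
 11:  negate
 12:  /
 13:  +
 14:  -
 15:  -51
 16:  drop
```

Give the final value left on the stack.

25

11     → [11]
75     → [11, 75]
drop   → [11]
18     → [11, 18]
*      → [198]
drop   → []
75     → [75]
dup    → [75, 75]
dup    → [75, 75, 75]
3      → [75, 75, 75, 3]
negate → [75, 75, 75, -3]
/      → [75, 75, -25]
+      → [75, 50]
-      → [25]
-51    → [25, -51]
drop   → [25]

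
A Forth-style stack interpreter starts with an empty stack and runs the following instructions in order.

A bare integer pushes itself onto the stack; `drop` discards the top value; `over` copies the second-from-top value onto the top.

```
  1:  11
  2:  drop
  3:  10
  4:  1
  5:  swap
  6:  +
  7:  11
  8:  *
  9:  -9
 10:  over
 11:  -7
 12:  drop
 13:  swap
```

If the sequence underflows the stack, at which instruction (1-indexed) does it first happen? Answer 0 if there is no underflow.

11   → [11]
drop → []
10   → [10]
1    → [10, 1]
swap → [1, 10]
+    → [11]
11   → [11, 11]
*    → [121]
-9   → [121, -9]
over → [121, -9, 121]
-7   → [121, -9, 121, -7]
drop → [121, -9, 121]
swap → [121, 121, -9]

0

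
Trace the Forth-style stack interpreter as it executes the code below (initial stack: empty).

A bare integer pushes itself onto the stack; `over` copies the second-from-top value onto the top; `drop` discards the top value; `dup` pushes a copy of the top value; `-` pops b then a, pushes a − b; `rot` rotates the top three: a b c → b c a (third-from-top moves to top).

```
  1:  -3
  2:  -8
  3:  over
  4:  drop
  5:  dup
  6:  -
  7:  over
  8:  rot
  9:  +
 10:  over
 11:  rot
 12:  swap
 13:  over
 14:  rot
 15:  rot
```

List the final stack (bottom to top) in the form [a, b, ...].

[-6, 0, 0, 0]

-3   : -3
-8   : -3 -8
over : -3 -8 -3
drop : -3 -8
dup  : -3 -8 -8
-    : -3 0
over : -3 0 -3
rot  : 0 -3 -3
+    : 0 -6
over : 0 -6 0
rot  : -6 0 0
swap : -6 0 0
over : -6 0 0 0
rot  : -6 0 0 0
rot  : -6 0 0 0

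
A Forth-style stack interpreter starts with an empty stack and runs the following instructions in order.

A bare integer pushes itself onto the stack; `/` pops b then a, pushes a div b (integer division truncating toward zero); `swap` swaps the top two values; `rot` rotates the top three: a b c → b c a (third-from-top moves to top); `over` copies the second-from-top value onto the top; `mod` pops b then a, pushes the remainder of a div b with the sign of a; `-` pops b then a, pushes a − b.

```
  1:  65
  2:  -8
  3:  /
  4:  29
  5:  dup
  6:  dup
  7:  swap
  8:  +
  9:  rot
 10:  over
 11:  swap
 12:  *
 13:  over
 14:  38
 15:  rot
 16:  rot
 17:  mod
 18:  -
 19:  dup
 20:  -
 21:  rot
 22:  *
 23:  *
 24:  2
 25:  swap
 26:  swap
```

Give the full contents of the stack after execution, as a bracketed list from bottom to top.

[0, 2]

65   : 65
-8   : 65 -8
/    : -8
29   : -8 29
dup  : -8 29 29
dup  : -8 29 29 29
swap : -8 29 29 29
+    : -8 29 58
rot  : 29 58 -8
over : 29 58 -8 58
swap : 29 58 58 -8
*    : 29 58 -464
over : 29 58 -464 58
38   : 29 58 -464 58 38
rot  : 29 58 58 38 -464
rot  : 29 58 38 -464 58
mod  : 29 58 38 0
-    : 29 58 38
dup  : 29 58 38 38
-    : 29 58 0
rot  : 58 0 29
*    : 58 0
*    : 0
2    : 0 2
swap : 2 0
swap : 0 2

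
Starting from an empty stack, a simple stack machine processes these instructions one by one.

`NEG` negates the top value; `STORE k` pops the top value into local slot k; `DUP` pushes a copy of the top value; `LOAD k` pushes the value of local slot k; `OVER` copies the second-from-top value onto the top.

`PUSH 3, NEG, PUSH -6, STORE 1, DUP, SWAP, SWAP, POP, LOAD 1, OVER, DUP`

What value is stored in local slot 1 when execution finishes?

PUSH 3  -> 3
NEG     -> -3
PUSH -6 -> -3 -6
STORE 1 -> -3
DUP     -> -3 -3
SWAP    -> -3 -3
SWAP    -> -3 -3
POP     -> -3
LOAD 1  -> -3 -6
OVER    -> -3 -6 -3
DUP     -> -3 -6 -3 -3

-6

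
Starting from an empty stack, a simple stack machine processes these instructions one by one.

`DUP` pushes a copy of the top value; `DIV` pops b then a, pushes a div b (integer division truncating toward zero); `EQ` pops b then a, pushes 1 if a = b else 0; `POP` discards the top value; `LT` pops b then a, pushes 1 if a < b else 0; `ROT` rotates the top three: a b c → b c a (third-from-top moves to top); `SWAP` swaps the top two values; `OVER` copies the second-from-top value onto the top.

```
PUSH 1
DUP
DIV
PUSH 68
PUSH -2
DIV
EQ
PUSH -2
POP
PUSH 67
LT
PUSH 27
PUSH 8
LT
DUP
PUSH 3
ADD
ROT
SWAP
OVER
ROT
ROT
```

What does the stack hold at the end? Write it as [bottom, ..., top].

PUSH 1   1
DUP      1 1
DIV      1
PUSH 68  1 68
PUSH -2  1 68 -2
DIV      1 -34
EQ       0
PUSH -2  0 -2
POP      0
PUSH 67  0 67
LT       1
PUSH 27  1 27
PUSH 8   1 27 8
LT       1 0
DUP      1 0 0
PUSH 3   1 0 0 3
ADD      1 0 3
ROT      0 3 1
SWAP     0 1 3
OVER     0 1 3 1
ROT      0 3 1 1
ROT      0 1 1 3

[0, 1, 1, 3]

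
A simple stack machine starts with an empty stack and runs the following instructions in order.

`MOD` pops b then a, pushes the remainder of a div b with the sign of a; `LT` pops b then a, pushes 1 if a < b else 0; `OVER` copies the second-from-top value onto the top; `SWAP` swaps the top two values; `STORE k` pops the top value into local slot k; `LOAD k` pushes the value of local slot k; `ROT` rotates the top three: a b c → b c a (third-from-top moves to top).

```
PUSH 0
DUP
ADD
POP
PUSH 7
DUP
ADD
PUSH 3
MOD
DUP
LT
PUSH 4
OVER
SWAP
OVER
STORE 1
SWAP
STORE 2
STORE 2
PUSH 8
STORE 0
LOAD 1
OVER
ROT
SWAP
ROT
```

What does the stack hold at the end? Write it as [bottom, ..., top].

PUSH 0  → 0
DUP     → 0 0
ADD     → 0
POP     → (empty)
PUSH 7  → 7
DUP     → 7 7
ADD     → 14
PUSH 3  → 14 3
MOD     → 2
DUP     → 2 2
LT      → 0
PUSH 4  → 0 4
OVER    → 0 4 0
SWAP    → 0 0 4
OVER    → 0 0 4 0
STORE 1 → 0 0 4
SWAP    → 0 4 0
STORE 2 → 0 4
STORE 2 → 0
PUSH 8  → 0 8
STORE 0 → 0
LOAD 1  → 0 0
OVER    → 0 0 0
ROT     → 0 0 0
SWAP    → 0 0 0
ROT     → 0 0 0

[0, 0, 0]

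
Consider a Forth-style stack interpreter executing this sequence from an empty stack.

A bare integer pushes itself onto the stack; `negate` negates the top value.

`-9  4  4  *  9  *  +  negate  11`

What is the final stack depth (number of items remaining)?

-9     : -9
4      : -9 4
4      : -9 4 4
*      : -9 16
9      : -9 16 9
*      : -9 144
+      : 135
negate : -135
11     : -135 11

2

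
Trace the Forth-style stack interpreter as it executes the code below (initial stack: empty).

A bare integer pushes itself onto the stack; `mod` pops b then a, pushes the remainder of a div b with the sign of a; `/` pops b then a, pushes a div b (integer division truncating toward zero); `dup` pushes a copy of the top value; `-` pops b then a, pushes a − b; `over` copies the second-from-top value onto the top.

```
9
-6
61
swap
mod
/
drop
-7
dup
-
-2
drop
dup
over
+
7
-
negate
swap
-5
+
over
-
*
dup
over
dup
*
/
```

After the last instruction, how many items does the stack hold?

9       9
-6      9 -6
61      9 -6 61
swap    9 61 -6
mod     9 1
/       9
drop    (empty)
-7      -7
dup     -7 -7
-       0
-2      0 -2
drop    0
dup     0 0
over    0 0 0
+       0 0
7       0 0 7
-       0 -7
negate  0 7
swap    7 0
-5      7 0 -5
+       7 -5
over    7 -5 7
-       7 -12
*       -84
dup     -84 -84
over    -84 -84 -84
dup     -84 -84 -84 -84
*       -84 -84 7056
/       -84 0

2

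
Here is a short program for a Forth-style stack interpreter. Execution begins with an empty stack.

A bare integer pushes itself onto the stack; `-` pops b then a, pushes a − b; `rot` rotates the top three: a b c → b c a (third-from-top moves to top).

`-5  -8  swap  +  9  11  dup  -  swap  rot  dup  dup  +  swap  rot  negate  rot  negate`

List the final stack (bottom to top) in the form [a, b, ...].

-5     -> -5
-8     -> -5 -8
swap   -> -8 -5
+      -> -13
9      -> -13 9
11     -> -13 9 11
dup    -> -13 9 11 11
-      -> -13 9 0
swap   -> -13 0 9
rot    -> 0 9 -13
dup    -> 0 9 -13 -13
dup    -> 0 9 -13 -13 -13
+      -> 0 9 -13 -26
swap   -> 0 9 -26 -13
rot    -> 0 -26 -13 9
negate -> 0 -26 -13 -9
rot    -> 0 -13 -9 -26
negate -> 0 -13 -9 26

[0, -13, -9, 26]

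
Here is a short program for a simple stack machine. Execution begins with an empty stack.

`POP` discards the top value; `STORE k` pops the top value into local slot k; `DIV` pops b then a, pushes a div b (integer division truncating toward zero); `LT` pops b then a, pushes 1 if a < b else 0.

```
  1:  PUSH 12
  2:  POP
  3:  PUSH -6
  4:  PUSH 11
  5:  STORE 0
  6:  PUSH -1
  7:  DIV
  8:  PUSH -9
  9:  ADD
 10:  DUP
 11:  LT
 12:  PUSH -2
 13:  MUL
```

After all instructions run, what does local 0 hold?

PUSH 12 : [12]
POP     : []
PUSH -6 : [-6]
PUSH 11 : [-6, 11]
STORE 0 : [-6]
PUSH -1 : [-6, -1]
DIV     : [6]
PUSH -9 : [6, -9]
ADD     : [-3]
DUP     : [-3, -3]
LT      : [0]
PUSH -2 : [0, -2]
MUL     : [0]

11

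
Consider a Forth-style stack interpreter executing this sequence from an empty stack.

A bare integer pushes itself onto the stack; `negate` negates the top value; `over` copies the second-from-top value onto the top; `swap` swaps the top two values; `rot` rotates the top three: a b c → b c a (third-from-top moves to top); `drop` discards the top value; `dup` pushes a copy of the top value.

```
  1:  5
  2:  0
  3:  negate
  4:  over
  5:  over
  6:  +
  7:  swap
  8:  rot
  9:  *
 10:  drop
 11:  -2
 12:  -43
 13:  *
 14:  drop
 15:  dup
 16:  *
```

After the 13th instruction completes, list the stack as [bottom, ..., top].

5      → 5
0      → 5 0
negate → 5 0
over   → 5 0 5
over   → 5 0 5 0
+      → 5 0 5
swap   → 5 5 0
rot    → 5 0 5
*      → 5 0
drop   → 5
-2     → 5 -2
-43    → 5 -2 -43
*      → 5 86

[5, 86]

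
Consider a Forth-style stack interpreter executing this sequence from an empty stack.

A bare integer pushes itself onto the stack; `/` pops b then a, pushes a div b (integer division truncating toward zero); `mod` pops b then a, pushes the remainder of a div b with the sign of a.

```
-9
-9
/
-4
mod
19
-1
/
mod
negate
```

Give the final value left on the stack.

-1

-9     → -9
-9     → -9 -9
/      → 1
-4     → 1 -4
mod    → 1
19     → 1 19
-1     → 1 19 -1
/      → 1 -19
mod    → 1
negate → -1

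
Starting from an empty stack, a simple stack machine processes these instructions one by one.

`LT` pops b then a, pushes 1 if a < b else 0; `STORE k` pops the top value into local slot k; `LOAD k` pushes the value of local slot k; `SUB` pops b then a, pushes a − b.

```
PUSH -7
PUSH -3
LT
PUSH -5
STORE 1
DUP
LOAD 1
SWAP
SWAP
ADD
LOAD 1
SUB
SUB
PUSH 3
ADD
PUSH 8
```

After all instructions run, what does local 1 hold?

PUSH -7  [-7]
PUSH -3  [-7, -3]
LT       [1]
PUSH -5  [1, -5]
STORE 1  [1]
DUP      [1, 1]
LOAD 1   [1, 1, -5]
SWAP     [1, -5, 1]
SWAP     [1, 1, -5]
ADD      [1, -4]
LOAD 1   [1, -4, -5]
SUB      [1, 1]
SUB      [0]
PUSH 3   [0, 3]
ADD      [3]
PUSH 8   [3, 8]

-5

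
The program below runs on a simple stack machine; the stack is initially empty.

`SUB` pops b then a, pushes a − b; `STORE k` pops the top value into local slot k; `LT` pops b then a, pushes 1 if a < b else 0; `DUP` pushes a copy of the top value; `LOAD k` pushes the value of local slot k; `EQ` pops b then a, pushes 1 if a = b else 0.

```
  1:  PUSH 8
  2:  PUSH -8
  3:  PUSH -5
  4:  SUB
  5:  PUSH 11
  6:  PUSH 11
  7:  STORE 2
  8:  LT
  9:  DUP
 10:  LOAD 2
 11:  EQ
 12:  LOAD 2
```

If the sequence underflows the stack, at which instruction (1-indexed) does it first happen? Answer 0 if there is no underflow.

0

PUSH 8   [8]
PUSH -8  [8, -8]
PUSH -5  [8, -8, -5]
SUB      [8, -3]
PUSH 11  [8, -3, 11]
PUSH 11  [8, -3, 11, 11]
STORE 2  [8, -3, 11]
LT       [8, 1]
DUP      [8, 1, 1]
LOAD 2   [8, 1, 1, 11]
EQ       [8, 1, 0]
LOAD 2   [8, 1, 0, 11]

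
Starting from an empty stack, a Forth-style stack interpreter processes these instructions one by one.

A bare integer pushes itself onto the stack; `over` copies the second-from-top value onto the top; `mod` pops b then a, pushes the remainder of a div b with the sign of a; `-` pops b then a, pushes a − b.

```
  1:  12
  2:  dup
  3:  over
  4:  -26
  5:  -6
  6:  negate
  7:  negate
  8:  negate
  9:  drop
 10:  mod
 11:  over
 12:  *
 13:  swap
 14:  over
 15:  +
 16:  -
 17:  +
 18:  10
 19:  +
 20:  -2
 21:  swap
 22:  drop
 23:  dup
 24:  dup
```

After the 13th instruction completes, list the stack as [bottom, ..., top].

[12, 144, 12]

12     → [12]
dup    → [12, 12]
over   → [12, 12, 12]
-26    → [12, 12, 12, -26]
-6     → [12, 12, 12, -26, -6]
negate → [12, 12, 12, -26, 6]
negate → [12, 12, 12, -26, -6]
negate → [12, 12, 12, -26, 6]
drop   → [12, 12, 12, -26]
mod    → [12, 12, 12]
over   → [12, 12, 12, 12]
*      → [12, 12, 144]
swap   → [12, 144, 12]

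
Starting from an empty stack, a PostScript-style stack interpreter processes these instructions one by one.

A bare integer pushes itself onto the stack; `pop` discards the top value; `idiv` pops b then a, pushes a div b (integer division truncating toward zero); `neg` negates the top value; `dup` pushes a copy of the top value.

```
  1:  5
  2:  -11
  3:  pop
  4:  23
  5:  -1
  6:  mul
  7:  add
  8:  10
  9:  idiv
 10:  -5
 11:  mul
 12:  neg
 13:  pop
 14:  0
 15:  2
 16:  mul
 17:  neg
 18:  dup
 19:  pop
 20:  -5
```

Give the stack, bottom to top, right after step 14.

5    : [5]
-11  : [5, -11]
pop  : [5]
23   : [5, 23]
-1   : [5, 23, -1]
mul  : [5, -23]
add  : [-18]
10   : [-18, 10]
idiv : [-1]
-5   : [-1, -5]
mul  : [5]
neg  : [-5]
pop  : []
0    : [0]

[0]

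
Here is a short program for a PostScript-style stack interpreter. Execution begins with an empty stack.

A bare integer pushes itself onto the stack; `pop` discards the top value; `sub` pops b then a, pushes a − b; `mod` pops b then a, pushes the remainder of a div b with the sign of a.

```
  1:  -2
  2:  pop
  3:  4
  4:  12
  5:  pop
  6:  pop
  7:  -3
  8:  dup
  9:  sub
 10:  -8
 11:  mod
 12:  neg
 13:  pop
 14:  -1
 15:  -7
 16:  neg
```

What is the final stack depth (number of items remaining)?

2

-2  : -2
pop : (empty)
4   : 4
12  : 4 12
pop : 4
pop : (empty)
-3  : -3
dup : -3 -3
sub : 0
-8  : 0 -8
mod : 0
neg : 0
pop : (empty)
-1  : -1
-7  : -1 -7
neg : -1 7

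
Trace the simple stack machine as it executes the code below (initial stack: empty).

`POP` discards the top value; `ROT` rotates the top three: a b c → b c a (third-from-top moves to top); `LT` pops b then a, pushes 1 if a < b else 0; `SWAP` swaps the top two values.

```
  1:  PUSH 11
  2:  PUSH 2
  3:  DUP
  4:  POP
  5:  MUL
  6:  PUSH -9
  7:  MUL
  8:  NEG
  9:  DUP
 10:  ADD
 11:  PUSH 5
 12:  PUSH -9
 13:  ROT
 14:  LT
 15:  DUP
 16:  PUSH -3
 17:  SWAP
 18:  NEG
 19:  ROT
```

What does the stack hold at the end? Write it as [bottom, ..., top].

[5, -3, -1, 1]

PUSH 11 : 11
PUSH 2  : 11 2
DUP     : 11 2 2
POP     : 11 2
MUL     : 22
PUSH -9 : 22 -9
MUL     : -198
NEG     : 198
DUP     : 198 198
ADD     : 396
PUSH 5  : 396 5
PUSH -9 : 396 5 -9
ROT     : 5 -9 396
LT      : 5 1
DUP     : 5 1 1
PUSH -3 : 5 1 1 -3
SWAP    : 5 1 -3 1
NEG     : 5 1 -3 -1
ROT     : 5 -3 -1 1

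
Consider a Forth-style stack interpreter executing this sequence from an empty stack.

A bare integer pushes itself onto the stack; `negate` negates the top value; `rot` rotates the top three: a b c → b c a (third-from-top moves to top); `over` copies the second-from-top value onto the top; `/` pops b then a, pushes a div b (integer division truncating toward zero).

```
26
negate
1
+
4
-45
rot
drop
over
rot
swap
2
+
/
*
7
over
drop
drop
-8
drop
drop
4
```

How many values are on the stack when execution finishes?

26     : 26
negate : -26
1      : -26 1
+      : -25
4      : -25 4
-45    : -25 4 -45
rot    : 4 -45 -25
drop   : 4 -45
over   : 4 -45 4
rot    : -45 4 4
swap   : -45 4 4
2      : -45 4 4 2
+      : -45 4 6
/      : -45 0
*      : 0
7      : 0 7
over   : 0 7 0
drop   : 0 7
drop   : 0
-8     : 0 -8
drop   : 0
drop   : (empty)
4      : 4

1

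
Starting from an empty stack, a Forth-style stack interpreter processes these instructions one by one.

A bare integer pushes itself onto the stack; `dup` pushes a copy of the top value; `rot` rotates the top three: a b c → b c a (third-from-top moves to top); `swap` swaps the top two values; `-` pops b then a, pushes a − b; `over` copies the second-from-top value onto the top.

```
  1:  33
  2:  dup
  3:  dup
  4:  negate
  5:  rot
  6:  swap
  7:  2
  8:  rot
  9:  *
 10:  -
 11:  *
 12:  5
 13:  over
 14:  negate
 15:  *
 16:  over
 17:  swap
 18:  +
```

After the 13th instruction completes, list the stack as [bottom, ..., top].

33      [33]
dup     [33, 33]
dup     [33, 33, 33]
negate  [33, 33, -33]
rot     [33, -33, 33]
swap    [33, 33, -33]
2       [33, 33, -33, 2]
rot     [33, -33, 2, 33]
*       [33, -33, 66]
-       [33, -99]
*       [-3267]
5       [-3267, 5]
over    [-3267, 5, -3267]

[-3267, 5, -3267]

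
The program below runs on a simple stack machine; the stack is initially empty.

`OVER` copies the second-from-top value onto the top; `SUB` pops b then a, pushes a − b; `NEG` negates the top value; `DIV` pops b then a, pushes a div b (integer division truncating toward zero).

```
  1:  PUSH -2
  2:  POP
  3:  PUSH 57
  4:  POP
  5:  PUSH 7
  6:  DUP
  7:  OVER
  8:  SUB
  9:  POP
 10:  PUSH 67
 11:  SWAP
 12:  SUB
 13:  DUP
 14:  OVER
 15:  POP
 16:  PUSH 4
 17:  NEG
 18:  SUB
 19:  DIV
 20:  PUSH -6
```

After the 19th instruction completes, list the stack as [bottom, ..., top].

PUSH -2  -2
POP      (empty)
PUSH 57  57
POP      (empty)
PUSH 7   7
DUP      7 7
OVER     7 7 7
SUB      7 0
POP      7
PUSH 67  7 67
SWAP     67 7
SUB      60
DUP      60 60
OVER     60 60 60
POP      60 60
PUSH 4   60 60 4
NEG      60 60 -4
SUB      60 64
DIV      0

[0]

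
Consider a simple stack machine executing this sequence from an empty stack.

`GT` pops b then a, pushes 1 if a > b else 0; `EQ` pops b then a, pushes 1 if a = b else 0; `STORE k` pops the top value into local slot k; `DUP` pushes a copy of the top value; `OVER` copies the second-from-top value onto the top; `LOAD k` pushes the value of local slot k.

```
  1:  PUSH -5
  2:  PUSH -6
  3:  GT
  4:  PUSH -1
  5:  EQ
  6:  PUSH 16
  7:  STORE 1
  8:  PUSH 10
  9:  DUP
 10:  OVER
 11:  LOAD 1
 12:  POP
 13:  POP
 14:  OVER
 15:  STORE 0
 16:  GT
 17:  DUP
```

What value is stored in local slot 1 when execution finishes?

16

PUSH -5 → -5
PUSH -6 → -5 -6
GT      → 1
PUSH -1 → 1 -1
EQ      → 0
PUSH 16 → 0 16
STORE 1 → 0
PUSH 10 → 0 10
DUP     → 0 10 10
OVER    → 0 10 10 10
LOAD 1  → 0 10 10 10 16
POP     → 0 10 10 10
POP     → 0 10 10
OVER    → 0 10 10 10
STORE 0 → 0 10 10
GT      → 0 0
DUP     → 0 0 0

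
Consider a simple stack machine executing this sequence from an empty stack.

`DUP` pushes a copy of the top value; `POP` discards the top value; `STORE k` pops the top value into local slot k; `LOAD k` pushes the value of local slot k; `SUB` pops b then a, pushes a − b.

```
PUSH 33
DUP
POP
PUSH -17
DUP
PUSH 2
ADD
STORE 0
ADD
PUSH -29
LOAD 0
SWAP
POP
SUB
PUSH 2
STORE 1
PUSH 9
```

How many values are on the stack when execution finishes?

2

PUSH 33  → 33
DUP      → 33 33
POP      → 33
PUSH -17 → 33 -17
DUP      → 33 -17 -17
PUSH 2   → 33 -17 -17 2
ADD      → 33 -17 -15
STORE 0  → 33 -17
ADD      → 16
PUSH -29 → 16 -29
LOAD 0   → 16 -29 -15
SWAP     → 16 -15 -29
POP      → 16 -15
SUB      → 31
PUSH 2   → 31 2
STORE 1  → 31
PUSH 9   → 31 9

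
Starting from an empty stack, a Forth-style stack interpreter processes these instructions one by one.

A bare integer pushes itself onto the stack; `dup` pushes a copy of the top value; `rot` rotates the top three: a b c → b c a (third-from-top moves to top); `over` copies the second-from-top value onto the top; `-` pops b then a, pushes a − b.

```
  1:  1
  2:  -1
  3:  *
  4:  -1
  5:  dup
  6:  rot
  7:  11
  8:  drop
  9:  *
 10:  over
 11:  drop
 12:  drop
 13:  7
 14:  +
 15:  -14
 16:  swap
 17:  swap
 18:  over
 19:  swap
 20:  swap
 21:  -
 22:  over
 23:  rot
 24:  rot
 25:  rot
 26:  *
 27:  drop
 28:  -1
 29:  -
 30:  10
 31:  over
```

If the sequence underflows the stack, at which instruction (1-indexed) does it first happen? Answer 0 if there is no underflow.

1    → 1
-1   → 1 -1
*    → -1
-1   → -1 -1
dup  → -1 -1 -1
rot  → -1 -1 -1
11   → -1 -1 -1 11
drop → -1 -1 -1
*    → -1 1
over → -1 1 -1
drop → -1 1
drop → -1
7    → -1 7
+    → 6
-14  → 6 -14
swap → -14 6
swap → 6 -14
over → 6 -14 6
swap → 6 6 -14
swap → 6 -14 6
-    → 6 -20
over → 6 -20 6
rot  → -20 6 6
rot  → 6 6 -20
rot  → 6 -20 6
*    → 6 -120
drop → 6
-1   → 6 -1
-    → 7
10   → 7 10
over → 7 10 7

0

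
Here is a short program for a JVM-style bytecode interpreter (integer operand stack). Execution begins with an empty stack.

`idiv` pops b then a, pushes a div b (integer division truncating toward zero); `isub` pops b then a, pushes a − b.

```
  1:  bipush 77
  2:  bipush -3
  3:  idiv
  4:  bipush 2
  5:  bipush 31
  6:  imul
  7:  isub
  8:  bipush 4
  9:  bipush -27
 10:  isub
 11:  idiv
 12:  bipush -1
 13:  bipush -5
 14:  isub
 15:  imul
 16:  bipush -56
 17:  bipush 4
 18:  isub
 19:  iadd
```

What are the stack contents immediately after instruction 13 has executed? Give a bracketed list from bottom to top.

bipush 77  -> 77
bipush -3  -> 77 -3
idiv       -> -25
bipush 2   -> -25 2
bipush 31  -> -25 2 31
imul       -> -25 62
isub       -> -87
bipush 4   -> -87 4
bipush -27 -> -87 4 -27
isub       -> -87 31
idiv       -> -2
bipush -1  -> -2 -1
bipush -5  -> -2 -1 -5

[-2, -1, -5]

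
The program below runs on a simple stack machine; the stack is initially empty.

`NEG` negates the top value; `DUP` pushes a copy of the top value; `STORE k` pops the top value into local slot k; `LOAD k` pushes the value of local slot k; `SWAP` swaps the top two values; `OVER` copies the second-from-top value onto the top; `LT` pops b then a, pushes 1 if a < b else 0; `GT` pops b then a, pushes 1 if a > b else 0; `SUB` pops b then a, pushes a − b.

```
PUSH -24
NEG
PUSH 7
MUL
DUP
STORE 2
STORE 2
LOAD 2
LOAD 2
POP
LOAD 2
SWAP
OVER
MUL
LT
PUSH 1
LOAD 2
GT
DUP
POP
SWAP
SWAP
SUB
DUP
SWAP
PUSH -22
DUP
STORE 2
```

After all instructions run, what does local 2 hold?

-22

PUSH -24  [-24]
NEG       [24]
PUSH 7    [24, 7]
MUL       [168]
DUP       [168, 168]
STORE 2   [168]
STORE 2   []
LOAD 2    [168]
LOAD 2    [168, 168]
POP       [168]
LOAD 2    [168, 168]
SWAP      [168, 168]
OVER      [168, 168, 168]
MUL       [168, 28224]
LT        [1]
PUSH 1    [1, 1]
LOAD 2    [1, 1, 168]
GT        [1, 0]
DUP       [1, 0, 0]
POP       [1, 0]
SWAP      [0, 1]
SWAP      [1, 0]
SUB       [1]
DUP       [1, 1]
SWAP      [1, 1]
PUSH -22  [1, 1, -22]
DUP       [1, 1, -22, -22]
STORE 2   [1, 1, -22]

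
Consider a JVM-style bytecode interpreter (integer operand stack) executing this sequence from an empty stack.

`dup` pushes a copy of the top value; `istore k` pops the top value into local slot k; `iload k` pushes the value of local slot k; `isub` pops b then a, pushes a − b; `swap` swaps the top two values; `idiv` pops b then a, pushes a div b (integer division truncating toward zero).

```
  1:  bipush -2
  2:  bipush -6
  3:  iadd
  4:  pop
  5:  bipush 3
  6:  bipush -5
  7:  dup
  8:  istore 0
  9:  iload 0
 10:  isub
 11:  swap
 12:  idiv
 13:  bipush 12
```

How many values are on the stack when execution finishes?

2

bipush -2  -2
bipush -6  -2 -6
iadd       -8
pop        (empty)
bipush 3   3
bipush -5  3 -5
dup        3 -5 -5
istore 0   3 -5
iload 0    3 -5 -5
isub       3 0
swap       0 3
idiv       0
bipush 12  0 12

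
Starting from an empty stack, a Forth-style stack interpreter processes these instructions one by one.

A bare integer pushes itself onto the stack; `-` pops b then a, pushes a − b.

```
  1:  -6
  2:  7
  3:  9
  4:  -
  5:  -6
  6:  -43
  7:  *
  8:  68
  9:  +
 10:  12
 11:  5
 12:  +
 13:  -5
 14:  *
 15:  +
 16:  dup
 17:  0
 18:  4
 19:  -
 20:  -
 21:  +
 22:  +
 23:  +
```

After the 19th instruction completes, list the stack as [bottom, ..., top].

-6  : -6
7   : -6 7
9   : -6 7 9
-   : -6 -2
-6  : -6 -2 -6
-43 : -6 -2 -6 -43
*   : -6 -2 258
68  : -6 -2 258 68
+   : -6 -2 326
12  : -6 -2 326 12
5   : -6 -2 326 12 5
+   : -6 -2 326 17
-5  : -6 -2 326 17 -5
*   : -6 -2 326 -85
+   : -6 -2 241
dup : -6 -2 241 241
0   : -6 -2 241 241 0
4   : -6 -2 241 241 0 4
-   : -6 -2 241 241 -4

[-6, -2, 241, 241, -4]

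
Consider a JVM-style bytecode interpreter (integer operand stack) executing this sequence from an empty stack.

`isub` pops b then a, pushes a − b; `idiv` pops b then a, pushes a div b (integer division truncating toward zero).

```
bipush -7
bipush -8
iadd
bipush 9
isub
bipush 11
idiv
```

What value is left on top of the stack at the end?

bipush -7 -> -7
bipush -8 -> -7 -8
iadd      -> -15
bipush 9  -> -15 9
isub      -> -24
bipush 11 -> -24 11
idiv      -> -2

-2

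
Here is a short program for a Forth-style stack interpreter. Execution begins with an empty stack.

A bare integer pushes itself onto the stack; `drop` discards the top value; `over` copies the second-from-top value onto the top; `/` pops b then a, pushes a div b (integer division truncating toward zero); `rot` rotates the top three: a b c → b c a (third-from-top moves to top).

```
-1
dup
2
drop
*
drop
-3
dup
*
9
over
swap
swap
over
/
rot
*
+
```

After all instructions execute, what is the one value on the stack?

18

-1    -1
dup   -1 -1
2     -1 -1 2
drop  -1 -1
*     1
drop  (empty)
-3    -3
dup   -3 -3
*     9
9     9 9
over  9 9 9
swap  9 9 9
swap  9 9 9
over  9 9 9 9
/     9 9 1
rot   9 1 9
*     9 9
+     18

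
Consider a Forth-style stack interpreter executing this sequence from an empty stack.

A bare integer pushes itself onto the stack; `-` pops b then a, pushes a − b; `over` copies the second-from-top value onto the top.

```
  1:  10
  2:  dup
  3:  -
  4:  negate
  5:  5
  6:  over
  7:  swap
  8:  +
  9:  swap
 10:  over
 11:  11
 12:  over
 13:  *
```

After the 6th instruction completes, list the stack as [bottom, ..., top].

10      10
dup     10 10
-       0
negate  0
5       0 5
over    0 5 0

[0, 5, 0]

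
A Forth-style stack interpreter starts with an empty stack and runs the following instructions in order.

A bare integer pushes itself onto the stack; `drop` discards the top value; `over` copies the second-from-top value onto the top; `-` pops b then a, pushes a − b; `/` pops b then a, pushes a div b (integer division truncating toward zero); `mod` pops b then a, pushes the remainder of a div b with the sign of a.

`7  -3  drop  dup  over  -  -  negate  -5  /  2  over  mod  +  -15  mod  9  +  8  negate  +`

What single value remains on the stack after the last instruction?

7      → 7
-3     → 7 -3
drop   → 7
dup    → 7 7
over   → 7 7 7
-      → 7 0
-      → 7
negate → -7
-5     → -7 -5
/      → 1
2      → 1 2
over   → 1 2 1
mod    → 1 0
+      → 1
-15    → 1 -15
mod    → 1
9      → 1 9
+      → 10
8      → 10 8
negate → 10 -8
+      → 2

2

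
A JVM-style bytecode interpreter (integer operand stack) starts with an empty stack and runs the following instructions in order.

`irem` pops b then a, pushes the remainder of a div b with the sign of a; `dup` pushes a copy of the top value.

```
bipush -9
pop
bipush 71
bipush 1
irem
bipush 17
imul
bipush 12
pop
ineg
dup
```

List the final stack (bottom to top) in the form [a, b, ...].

[0, 0]

bipush -9 : [-9]
pop       : []
bipush 71 : [71]
bipush 1  : [71, 1]
irem      : [0]
bipush 17 : [0, 17]
imul      : [0]
bipush 12 : [0, 12]
pop       : [0]
ineg      : [0]
dup       : [0, 0]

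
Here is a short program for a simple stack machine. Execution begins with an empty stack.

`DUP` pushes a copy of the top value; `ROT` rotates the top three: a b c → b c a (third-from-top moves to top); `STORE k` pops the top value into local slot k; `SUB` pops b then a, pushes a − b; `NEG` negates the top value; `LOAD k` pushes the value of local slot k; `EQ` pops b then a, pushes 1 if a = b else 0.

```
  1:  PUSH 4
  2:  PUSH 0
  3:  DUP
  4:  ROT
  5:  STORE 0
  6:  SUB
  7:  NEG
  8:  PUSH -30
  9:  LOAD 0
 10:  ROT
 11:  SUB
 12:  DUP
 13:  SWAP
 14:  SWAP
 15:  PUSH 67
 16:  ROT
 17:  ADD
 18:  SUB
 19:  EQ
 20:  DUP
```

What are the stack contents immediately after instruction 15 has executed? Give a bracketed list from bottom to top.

[-30, 4, 4, 67]

PUSH 4   : 4
PUSH 0   : 4 0
DUP      : 4 0 0
ROT      : 0 0 4
STORE 0  : 0 0
SUB      : 0
NEG      : 0
PUSH -30 : 0 -30
LOAD 0   : 0 -30 4
ROT      : -30 4 0
SUB      : -30 4
DUP      : -30 4 4
SWAP     : -30 4 4
SWAP     : -30 4 4
PUSH 67  : -30 4 4 67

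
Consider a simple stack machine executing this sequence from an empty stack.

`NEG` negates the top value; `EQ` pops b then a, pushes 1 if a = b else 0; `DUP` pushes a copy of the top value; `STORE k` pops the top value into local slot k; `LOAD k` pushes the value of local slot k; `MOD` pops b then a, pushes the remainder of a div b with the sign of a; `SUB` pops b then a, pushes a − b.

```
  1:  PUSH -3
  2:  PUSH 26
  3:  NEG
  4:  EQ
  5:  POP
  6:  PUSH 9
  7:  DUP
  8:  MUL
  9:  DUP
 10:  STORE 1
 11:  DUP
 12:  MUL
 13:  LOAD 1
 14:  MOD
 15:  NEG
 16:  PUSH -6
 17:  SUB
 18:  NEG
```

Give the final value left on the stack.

PUSH -3  -3
PUSH 26  -3 26
NEG      -3 -26
EQ       0
POP      (empty)
PUSH 9   9
DUP      9 9
MUL      81
DUP      81 81
STORE 1  81
DUP      81 81
MUL      6561
LOAD 1   6561 81
MOD      0
NEG      0
PUSH -6  0 -6
SUB      6
NEG      -6

-6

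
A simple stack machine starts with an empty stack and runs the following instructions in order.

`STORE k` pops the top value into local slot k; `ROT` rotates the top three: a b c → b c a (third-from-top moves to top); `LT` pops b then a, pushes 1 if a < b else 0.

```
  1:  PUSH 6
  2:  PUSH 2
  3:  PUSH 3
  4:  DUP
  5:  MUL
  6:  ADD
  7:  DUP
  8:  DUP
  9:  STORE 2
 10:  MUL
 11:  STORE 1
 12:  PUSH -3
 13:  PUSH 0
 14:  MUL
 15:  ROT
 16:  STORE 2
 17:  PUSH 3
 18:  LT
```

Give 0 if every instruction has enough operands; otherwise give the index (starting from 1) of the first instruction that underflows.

15

PUSH 6  → 6
PUSH 2  → 6 2
PUSH 3  → 6 2 3
DUP     → 6 2 3 3
MUL     → 6 2 9
ADD     → 6 11
DUP     → 6 11 11
DUP     → 6 11 11 11
STORE 2 → 6 11 11
MUL     → 6 121
STORE 1 → 6
PUSH -3 → 6 -3
PUSH 0  → 6 -3 0
MUL     → 6 0
ROT  — needs 3 operands, stack has 2 → underflow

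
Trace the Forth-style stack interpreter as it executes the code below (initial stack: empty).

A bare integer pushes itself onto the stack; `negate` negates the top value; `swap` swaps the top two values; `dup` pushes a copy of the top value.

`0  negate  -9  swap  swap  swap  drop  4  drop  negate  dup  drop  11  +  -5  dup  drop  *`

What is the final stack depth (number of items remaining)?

1

0      : 0
negate : 0
-9     : 0 -9
swap   : -9 0
swap   : 0 -9
swap   : -9 0
drop   : -9
4      : -9 4
drop   : -9
negate : 9
dup    : 9 9
drop   : 9
11     : 9 11
+      : 20
-5     : 20 -5
dup    : 20 -5 -5
drop   : 20 -5
*      : -100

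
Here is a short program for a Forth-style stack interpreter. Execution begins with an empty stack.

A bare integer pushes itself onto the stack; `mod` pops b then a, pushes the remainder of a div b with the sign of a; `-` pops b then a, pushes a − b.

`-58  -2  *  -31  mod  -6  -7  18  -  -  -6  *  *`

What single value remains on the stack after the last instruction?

-2622

-58 : -58
-2  : -58 -2
*   : 116
-31 : 116 -31
mod : 23
-6  : 23 -6
-7  : 23 -6 -7
18  : 23 -6 -7 18
-   : 23 -6 -25
-   : 23 19
-6  : 23 19 -6
*   : 23 -114
*   : -2622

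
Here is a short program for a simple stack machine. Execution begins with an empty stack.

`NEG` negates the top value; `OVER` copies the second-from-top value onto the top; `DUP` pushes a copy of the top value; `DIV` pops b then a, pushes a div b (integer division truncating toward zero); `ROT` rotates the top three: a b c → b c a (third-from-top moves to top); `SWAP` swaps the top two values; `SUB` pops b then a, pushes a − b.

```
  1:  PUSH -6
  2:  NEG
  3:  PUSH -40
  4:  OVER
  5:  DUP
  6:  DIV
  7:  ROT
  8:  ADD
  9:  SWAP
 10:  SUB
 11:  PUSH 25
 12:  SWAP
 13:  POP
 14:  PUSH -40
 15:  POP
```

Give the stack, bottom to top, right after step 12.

[25, 47]

PUSH -6  → -6
NEG      → 6
PUSH -40 → 6 -40
OVER     → 6 -40 6
DUP      → 6 -40 6 6
DIV      → 6 -40 1
ROT      → -40 1 6
ADD      → -40 7
SWAP     → 7 -40
SUB      → 47
PUSH 25  → 47 25
SWAP     → 25 47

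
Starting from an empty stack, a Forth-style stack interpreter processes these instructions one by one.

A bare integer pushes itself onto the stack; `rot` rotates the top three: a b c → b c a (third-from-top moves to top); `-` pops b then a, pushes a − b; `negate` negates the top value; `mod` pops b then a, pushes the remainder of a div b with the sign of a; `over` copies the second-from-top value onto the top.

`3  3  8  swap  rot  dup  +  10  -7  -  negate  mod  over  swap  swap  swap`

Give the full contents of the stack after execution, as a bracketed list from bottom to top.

3      -> 3
3      -> 3 3
8      -> 3 3 8
swap   -> 3 8 3
rot    -> 8 3 3
dup    -> 8 3 3 3
+      -> 8 3 6
10     -> 8 3 6 10
-7     -> 8 3 6 10 -7
-      -> 8 3 6 17
negate -> 8 3 6 -17
mod    -> 8 3 6
over   -> 8 3 6 3
swap   -> 8 3 3 6
swap   -> 8 3 6 3
swap   -> 8 3 3 6

[8, 3, 3, 6]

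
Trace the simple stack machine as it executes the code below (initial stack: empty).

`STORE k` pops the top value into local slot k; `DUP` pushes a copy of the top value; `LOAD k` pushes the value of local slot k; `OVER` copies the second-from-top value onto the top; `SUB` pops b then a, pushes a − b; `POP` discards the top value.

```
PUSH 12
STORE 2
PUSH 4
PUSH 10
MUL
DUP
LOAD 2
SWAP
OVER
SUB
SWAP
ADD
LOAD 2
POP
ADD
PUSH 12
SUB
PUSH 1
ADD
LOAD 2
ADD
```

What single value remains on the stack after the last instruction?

81

PUSH 12 : 12
STORE 2 : (empty)
PUSH 4  : 4
PUSH 10 : 4 10
MUL     : 40
DUP     : 40 40
LOAD 2  : 40 40 12
SWAP    : 40 12 40
OVER    : 40 12 40 12
SUB     : 40 12 28
SWAP    : 40 28 12
ADD     : 40 40
LOAD 2  : 40 40 12
POP     : 40 40
ADD     : 80
PUSH 12 : 80 12
SUB     : 68
PUSH 1  : 68 1
ADD     : 69
LOAD 2  : 69 12
ADD     : 81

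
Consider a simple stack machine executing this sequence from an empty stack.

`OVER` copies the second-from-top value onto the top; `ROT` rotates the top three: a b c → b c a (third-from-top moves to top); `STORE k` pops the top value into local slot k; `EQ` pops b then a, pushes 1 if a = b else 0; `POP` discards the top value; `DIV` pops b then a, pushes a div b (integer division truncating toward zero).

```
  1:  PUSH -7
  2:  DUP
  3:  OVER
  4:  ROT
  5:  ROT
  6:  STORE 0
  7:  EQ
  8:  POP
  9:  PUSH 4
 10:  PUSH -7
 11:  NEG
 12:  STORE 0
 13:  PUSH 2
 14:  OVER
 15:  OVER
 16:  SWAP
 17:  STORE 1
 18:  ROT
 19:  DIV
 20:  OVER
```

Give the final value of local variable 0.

7

PUSH -7 : [-7]
DUP     : [-7, -7]
OVER    : [-7, -7, -7]
ROT     : [-7, -7, -7]
ROT     : [-7, -7, -7]
STORE 0 : [-7, -7]
EQ      : [1]
POP     : []
PUSH 4  : [4]
PUSH -7 : [4, -7]
NEG     : [4, 7]
STORE 0 : [4]
PUSH 2  : [4, 2]
OVER    : [4, 2, 4]
OVER    : [4, 2, 4, 2]
SWAP    : [4, 2, 2, 4]
STORE 1 : [4, 2, 2]
ROT     : [2, 2, 4]
DIV     : [2, 0]
OVER    : [2, 0, 2]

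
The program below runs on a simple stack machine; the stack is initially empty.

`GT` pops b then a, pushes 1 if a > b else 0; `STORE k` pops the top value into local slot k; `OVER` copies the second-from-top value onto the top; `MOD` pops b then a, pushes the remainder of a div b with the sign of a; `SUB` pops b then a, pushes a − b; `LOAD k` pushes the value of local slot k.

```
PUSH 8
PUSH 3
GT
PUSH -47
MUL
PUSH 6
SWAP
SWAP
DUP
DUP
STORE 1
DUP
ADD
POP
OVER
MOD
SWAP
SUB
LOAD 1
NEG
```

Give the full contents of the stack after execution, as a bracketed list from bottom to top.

PUSH 8   : 8
PUSH 3   : 8 3
GT       : 1
PUSH -47 : 1 -47
MUL      : -47
PUSH 6   : -47 6
SWAP     : 6 -47
SWAP     : -47 6
DUP      : -47 6 6
DUP      : -47 6 6 6
STORE 1  : -47 6 6
DUP      : -47 6 6 6
ADD      : -47 6 12
POP      : -47 6
OVER     : -47 6 -47
MOD      : -47 6
SWAP     : 6 -47
SUB      : 53
LOAD 1   : 53 6
NEG      : 53 -6

[53, -6]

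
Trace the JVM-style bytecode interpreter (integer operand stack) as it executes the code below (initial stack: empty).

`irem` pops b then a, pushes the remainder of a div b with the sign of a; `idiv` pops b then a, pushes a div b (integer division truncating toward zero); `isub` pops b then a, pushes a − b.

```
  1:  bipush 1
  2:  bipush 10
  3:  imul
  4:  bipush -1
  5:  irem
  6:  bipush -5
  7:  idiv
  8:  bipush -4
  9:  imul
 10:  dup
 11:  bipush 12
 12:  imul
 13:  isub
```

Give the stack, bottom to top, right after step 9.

bipush 1   [1]
bipush 10  [1, 10]
imul       [10]
bipush -1  [10, -1]
irem       [0]
bipush -5  [0, -5]
idiv       [0]
bipush -4  [0, -4]
imul       [0]

[0]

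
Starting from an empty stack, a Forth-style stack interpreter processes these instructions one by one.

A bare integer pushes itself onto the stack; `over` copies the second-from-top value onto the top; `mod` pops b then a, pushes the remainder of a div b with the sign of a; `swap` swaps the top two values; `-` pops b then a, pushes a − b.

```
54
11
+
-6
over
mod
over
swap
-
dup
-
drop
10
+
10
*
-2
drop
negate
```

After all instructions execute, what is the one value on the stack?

54     → [54]
11     → [54, 11]
+      → [65]
-6     → [65, -6]
over   → [65, -6, 65]
mod    → [65, -6]
over   → [65, -6, 65]
swap   → [65, 65, -6]
-      → [65, 71]
dup    → [65, 71, 71]
-      → [65, 0]
drop   → [65]
10     → [65, 10]
+      → [75]
10     → [75, 10]
*      → [750]
-2     → [750, -2]
drop   → [750]
negate → [-750]

-750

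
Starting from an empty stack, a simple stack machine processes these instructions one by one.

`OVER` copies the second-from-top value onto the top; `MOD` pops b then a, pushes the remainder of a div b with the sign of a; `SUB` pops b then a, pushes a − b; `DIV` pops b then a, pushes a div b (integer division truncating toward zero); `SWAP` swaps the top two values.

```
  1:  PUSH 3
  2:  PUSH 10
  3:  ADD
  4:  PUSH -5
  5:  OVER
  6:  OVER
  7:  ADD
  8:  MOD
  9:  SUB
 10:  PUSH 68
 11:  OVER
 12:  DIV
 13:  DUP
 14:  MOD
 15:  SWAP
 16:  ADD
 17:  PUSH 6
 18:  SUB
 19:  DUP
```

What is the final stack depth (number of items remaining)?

PUSH 3  : [3]
PUSH 10 : [3, 10]
ADD     : [13]
PUSH -5 : [13, -5]
OVER    : [13, -5, 13]
OVER    : [13, -5, 13, -5]
ADD     : [13, -5, 8]
MOD     : [13, -5]
SUB     : [18]
PUSH 68 : [18, 68]
OVER    : [18, 68, 18]
DIV     : [18, 3]
DUP     : [18, 3, 3]
MOD     : [18, 0]
SWAP    : [0, 18]
ADD     : [18]
PUSH 6  : [18, 6]
SUB     : [12]
DUP     : [12, 12]

2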